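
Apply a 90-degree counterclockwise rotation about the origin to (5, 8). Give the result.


Transformation: rotation about the origin
Original point: (5, 8)
Rule for 90 deg counterclockwise: (x, y) -> (-y, x)
Apply: (5, 8) -> (-8, 5)
(-8, 5)


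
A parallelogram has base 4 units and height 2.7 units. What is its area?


Shape: parallelogram
Base b = 4 units, Height h = 2.7 units
Formula: A = b * h
A = 4 * 2.7
A = 10.8
10.8 units^2


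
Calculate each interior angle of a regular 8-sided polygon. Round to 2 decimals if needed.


Shape: regular octagon (8 sides)
Formula: interior angle = (n - 2) * 180 / n
(n - 2) = 6
(n - 2) * 180 = 1080
angle = 1080 / 8
angle = 135
135 degrees


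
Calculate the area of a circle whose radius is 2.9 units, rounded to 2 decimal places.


Shape: circle
Radius r = 2.9 units
Formula: A = pi * r^2
r^2 = 2.9^2 = 8.41
A = pi * 8.41
A = 26.42
26.42 units^2


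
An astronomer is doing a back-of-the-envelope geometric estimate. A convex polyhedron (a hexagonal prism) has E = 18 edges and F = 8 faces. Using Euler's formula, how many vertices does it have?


Polyhedron: hexagonal prism
Euler's formula for convex polyhedra: V - E + F = 2
Given: E = 18 edges and F = 8 faces
Solve for V:
V = 2 + E - F = 2 + 18 - 8 = 12
12 vertices


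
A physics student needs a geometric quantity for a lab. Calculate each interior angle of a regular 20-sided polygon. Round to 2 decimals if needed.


Shape: regular icosagon (20 sides)
Formula: interior angle = (n - 2) * 180 / n
(n - 2) = 18
(n - 2) * 180 = 3240
angle = 3240 / 20
angle = 162
162 degrees


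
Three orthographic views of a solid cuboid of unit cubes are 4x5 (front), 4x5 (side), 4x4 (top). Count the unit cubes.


Orthographic views of a solid rectangular block:
Front view 4 x 5 -> length = 4, height = 5
Side view 4 x 5 -> width = 4, height = 5 (consistent)
Top view 4 x 4 -> confirms length = 4, width = 4
The block is 4 x 4 x 5.
Total unit cubes = 4 * 4 * 5 = 80
80 unit cubes


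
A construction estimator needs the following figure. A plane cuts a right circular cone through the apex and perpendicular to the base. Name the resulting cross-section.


Solid: right circular cone
Cutting plane: through the apex and perpendicular to the base
Visualize the intersection of the plane with the solid's surface.
The boundary of the cut region is a isosceles triangle.
isosceles triangle


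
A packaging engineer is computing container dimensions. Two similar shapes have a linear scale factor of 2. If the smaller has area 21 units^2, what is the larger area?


Linear scale factor k = 2
Original area = 21 units^2
Rule: under a linear scaling by k, areas scale by k^2.
k^2 = 2^2 = 4
New area = 21 * 4
New area = 84
84 units^2


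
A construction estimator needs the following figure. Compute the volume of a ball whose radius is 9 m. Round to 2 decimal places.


Shape: sphere
Radius r = 9 m
Formula: V = (4/3) * pi * r^3
r^3 = 729
(4/3) * 729 = 972
V = 972 * pi
V = 3053.63
3053.63 m^3


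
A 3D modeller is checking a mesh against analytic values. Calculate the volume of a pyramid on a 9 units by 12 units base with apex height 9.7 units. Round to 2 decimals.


Shape: rectangular pyramid
Base: 9 units x 12 units, Height h = 9.7 units
Formula: V = (1/3) * base_area * h
base_area = 9 * 12 = 108
base_area * h = 108 * 9.7 = 1047.6
V = 1047.6 / 3
V = 349.2
349.2 units^3


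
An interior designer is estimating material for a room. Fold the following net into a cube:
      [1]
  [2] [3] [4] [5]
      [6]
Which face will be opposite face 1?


Net: cross layout. Take square 3 as the base (bottom).
Fold the four squares in the horizontal row up around 3: 2 -> left, 4 -> right, 5 wraps to the top.
Fold 1 and 6 up from 3: 1 -> back, 6 -> front.
Opposite pairs are therefore: (1, 6), (2, 4), (3, 5).
Face 1 is opposite face 6.
face 6


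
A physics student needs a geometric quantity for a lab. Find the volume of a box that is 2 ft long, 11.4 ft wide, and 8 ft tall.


Shape: rectangular prism
l = 2 ft, w = 11.4 ft, h = 8 ft
Formula: V = l * w * h
V = 2 * 11.4 * 8
V = 22.8 * 8
V = 182.4
182.4 ft^3


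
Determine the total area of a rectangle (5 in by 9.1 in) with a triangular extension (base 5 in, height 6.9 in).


Composite shape: rectangle + triangle
Rectangle area = 5 * 9.1 = 45.5
Triangle area = 0.5 * 5 * 6.9 = 17.25
Total = 45.5 + 17.25
Total = 62.75
62.75 in^2


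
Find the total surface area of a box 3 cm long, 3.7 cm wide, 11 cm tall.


Shape: rectangular prism
l = 3 cm, w = 3.7 cm, h = 11 cm
Formula: SA = 2(lw + lh + wh)
lw = 11.1, lh = 33, wh = 40.7
lw + lh + wh = 84.8
SA = 2 * 84.8
SA = 169.6
169.6 cm^2


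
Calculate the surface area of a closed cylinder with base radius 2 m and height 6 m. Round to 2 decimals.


Shape: closed cylinder
Radius r = 2 m, Height h = 6 m
Formula: SA = 2*pi*r^2 + 2*pi*r*h = 2*pi*r*(r + h)
r + h = 8
2 * r * (r + h) = 2 * 2 * 8 = 32
SA = 32 * pi
SA = 100.53
100.53 m^2


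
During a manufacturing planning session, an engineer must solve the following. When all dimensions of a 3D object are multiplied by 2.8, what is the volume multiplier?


Linear scale factor k = 2.8
Rule: under a linear scaling by k, volumes scale by k^3.
k^3 = 2.8 * 2.8 * 2.8
k^3 = 7.84 * 2.8
k^3 = 21.952
Volume scales by a factor of 21.952.
21.952 (dimensionless)


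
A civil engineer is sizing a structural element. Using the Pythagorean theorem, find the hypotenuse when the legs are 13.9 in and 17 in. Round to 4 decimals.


Shape: right triangle
Legs a = 13.9 in, b = 17 in
Formula: c = sqrt(a^2 + b^2)
a^2 = 193.21, b^2 = 289
a^2 + b^2 = 482.21
c = sqrt(482.21)
c = 21.9593
21.9593 in


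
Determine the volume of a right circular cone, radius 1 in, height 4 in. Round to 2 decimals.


Shape: cone
Radius r = 1 in, Height h = 4 in
Formula: V = (1/3) * pi * r^2 * h
r^2 = 1
pi * r^2 * h = pi * 1 * 4 = 4 * pi
V = 4 * pi / 3
V = 4.19
4.19 in^3


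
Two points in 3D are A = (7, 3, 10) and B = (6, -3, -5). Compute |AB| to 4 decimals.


3D distance between two points
P1 = (7, 3, 10), P2 = (6, -3, -5)
Formula: d = sqrt((x2-x1)^2 + (y2-y1)^2 + (z2-z1)^2)
dx = 6 - 7 = -1
dy = -3 - 3 = -6
dz = -5 - 10 = -15
dx^2 + dy^2 + dz^2 = 1 + 36 + 225 = 262
d = sqrt(262)
d = 16.1864
16.1864 units


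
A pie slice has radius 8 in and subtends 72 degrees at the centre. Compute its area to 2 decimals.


Shape: circular sector
Radius r = 8 in, Angle = 72 degrees
Formula: A = (angle/360) * pi * r^2
r^2 = 64
Fraction of circle = 72/360
A = (72/360) * pi * 64
A = 12.8 * pi
A = 40.21
40.21 in^2


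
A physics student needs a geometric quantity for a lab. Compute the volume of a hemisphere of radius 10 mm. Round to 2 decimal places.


Shape: hemisphere (half of a sphere)
Radius r = 10 mm
Formula: V = (1/2) * (4/3) * pi * r^3 = (2/3) * pi * r^3
r^3 = 1000
(2/3) * 1000 = 666.666667
V = 666.666667 * pi
V = 2094.4
2094.4 mm^3


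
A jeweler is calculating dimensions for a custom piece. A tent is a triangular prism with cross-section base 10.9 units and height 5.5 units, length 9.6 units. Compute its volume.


Shape: triangular prism
Triangle base = 10.9 units, triangle height = 5.5 units, prism length L = 9.6 units
Formula: V = (1/2 * b * h_tri) * L
Cross-section area = 0.5 * 10.9 * 5.5 = 29.975
V = 29.975 * 9.6
V = 287.76
287.76 units^3


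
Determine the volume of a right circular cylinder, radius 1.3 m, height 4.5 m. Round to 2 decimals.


Shape: cylinder
Radius r = 1.3 m, Height h = 4.5 m
Formula: V = pi * r^2 * h
r^2 = 1.69
V = pi * 1.69 * 4.5
V = 7.605 * pi
V = 23.89
23.89 m^3


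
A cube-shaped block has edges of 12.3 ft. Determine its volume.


Shape: cube
Side s = 12.3 ft
Formula: V = s^3
V = 12.3 * 12.3 * 12.3
V = 151.29 * 12.3
V = 1860.867
1860.867 ft^3


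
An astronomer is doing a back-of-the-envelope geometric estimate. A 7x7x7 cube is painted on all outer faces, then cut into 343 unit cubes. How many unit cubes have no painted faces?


Large cube: 7 x 7 x 7, cut into unit cubes.
n = 7, so n - 2 = 5
Unpainted cubes form the interior (n - 2)^3 block.
(n - 2)^3 = 5^3 = 125
125 unit cubes


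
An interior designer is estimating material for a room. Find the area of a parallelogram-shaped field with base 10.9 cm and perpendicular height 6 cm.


Shape: parallelogram
Base b = 10.9 cm, Height h = 6 cm
Formula: A = b * h
A = 10.9 * 6
A = 65.4
65.4 cm^2


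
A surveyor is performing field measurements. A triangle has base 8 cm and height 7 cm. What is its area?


Shape: triangle
Base b = 8 cm, Height h = 7 cm
Formula: A = (1/2) * b * h
A = 0.5 * 8 * 7
A = 0.5 * 56
A = 28
28 cm^2


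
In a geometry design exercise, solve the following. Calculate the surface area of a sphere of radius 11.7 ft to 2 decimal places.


Shape: sphere
Radius r = 11.7 ft
Formula: SA = 4 * pi * r^2
r^2 = 136.89
SA = 4 * pi * 136.89
SA = 547.56 * pi
SA = 1720.21
1720.21 ft^2


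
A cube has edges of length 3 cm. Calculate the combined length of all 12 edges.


Shape: cube
Side s = 3 cm
A cube has 12 edges, all equal.
Formula: total edge length = 12 * s
Total = 12 * 3
Total = 36
36 cm


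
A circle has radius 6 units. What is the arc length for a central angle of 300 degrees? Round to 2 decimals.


Shape: circular arc
Radius r = 6 units, Angle = 300 degrees
Formula: L = (angle/360) * 2 * pi * r
2 * pi * r = 12 * pi
L = (300/360) * 12 * pi
L = 10 * pi
L = 31.42
31.42 units


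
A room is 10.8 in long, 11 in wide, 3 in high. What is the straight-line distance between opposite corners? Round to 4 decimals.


Shape: rectangular box (space diagonal)
l = 10.8 in, w = 11 in, h = 3 in
Visualize: the diagonal of the base, then a right triangle with that diagonal and the height.
Formula: d = sqrt(l^2 + w^2 + h^2)
l^2 + w^2 + h^2 = 116.64 + 121 + 9 = 246.64
d = sqrt(246.64)
d = 15.7048
15.7048 in


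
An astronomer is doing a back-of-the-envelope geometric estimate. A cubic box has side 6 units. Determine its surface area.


Shape: cube
Side s = 6 units
A cube has 6 square faces.
Formula: SA = 6 * s^2
s^2 = 36
SA = 6 * 36
SA = 216
216 units^2


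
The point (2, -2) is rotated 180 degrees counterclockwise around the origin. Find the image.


Transformation: rotation about the origin
Original point: (2, -2)
Rule for 180 deg: (x, y) -> (-x, -y)
Apply: (2, -2) -> (-2, 2)
(-2, 2)


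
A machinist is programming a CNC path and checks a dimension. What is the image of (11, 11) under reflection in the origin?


Transformation: reflection
Original point: (11, 11)
Rule for reflection through the origin: (x, y) -> (-x, -y)
Apply: (11, 11) -> (-11, -11)
(-11, -11)


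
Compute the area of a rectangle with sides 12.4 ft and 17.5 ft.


Shape: rectangle
Length l = 12.4 ft, Width w = 17.5 ft
Formula: A = l * w
A = 12.4 * 17.5
A = 217
217 ft^2


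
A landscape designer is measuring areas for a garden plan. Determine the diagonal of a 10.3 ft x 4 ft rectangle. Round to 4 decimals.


Shape: rectangle (diagonal via Pythagoras)
Sides: 10.3 ft and 4 ft
Formula: d = sqrt(l^2 + w^2)
l^2 = 106.09, w^2 = 16
l^2 + w^2 = 122.09
d = sqrt(122.09)
d = 11.0494
11.0494 ft


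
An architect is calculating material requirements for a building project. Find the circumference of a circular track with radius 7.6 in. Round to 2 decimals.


Shape: circle
Radius r = 7.6 in
Formula: C = 2 * pi * r
C = 2 * pi * 7.6
C = 15.2 * pi
C = 47.75
47.75 in


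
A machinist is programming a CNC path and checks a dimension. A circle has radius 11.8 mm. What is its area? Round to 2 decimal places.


Shape: circle
Radius r = 11.8 mm
Formula: A = pi * r^2
r^2 = 11.8^2 = 139.24
A = pi * 139.24
A = 437.44
437.44 mm^2


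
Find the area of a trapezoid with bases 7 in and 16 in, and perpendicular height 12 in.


Shape: trapezoid
Parallel sides a = 7 in, b = 16 in; Height h = 12 in
Formula: A = (a + b) * h / 2
a + b = 7 + 16 = 23
A = 23 * 12 / 2
A = 276 / 2
A = 138
138 in^2


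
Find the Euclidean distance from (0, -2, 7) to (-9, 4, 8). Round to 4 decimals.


3D distance between two points
P1 = (0, -2, 7), P2 = (-9, 4, 8)
Formula: d = sqrt((x2-x1)^2 + (y2-y1)^2 + (z2-z1)^2)
dx = -9 - 0 = -9
dy = 4 - -2 = 6
dz = 8 - 7 = 1
dx^2 + dy^2 + dz^2 = 81 + 36 + 1 = 118
d = sqrt(118)
d = 10.8628
10.8628 units


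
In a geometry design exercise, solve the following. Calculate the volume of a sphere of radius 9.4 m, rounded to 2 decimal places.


Shape: sphere
Radius r = 9.4 m
Formula: V = (4/3) * pi * r^3
r^3 = 830.584
(4/3) * 830.584 = 1107.445333
V = 1107.445333 * pi
V = 3479.14
3479.14 m^3


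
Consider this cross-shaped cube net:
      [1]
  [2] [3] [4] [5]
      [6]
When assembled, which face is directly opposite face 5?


Net: cross layout. Take square 3 as the base (bottom).
Fold the four squares in the horizontal row up around 3: 2 -> left, 4 -> right, 5 wraps to the top.
Fold 1 and 6 up from 3: 1 -> back, 6 -> front.
Opposite pairs are therefore: (1, 6), (2, 4), (3, 5).
Face 5 is opposite face 3.
face 3


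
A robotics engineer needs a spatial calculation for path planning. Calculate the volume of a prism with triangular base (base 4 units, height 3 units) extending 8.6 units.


Shape: triangular prism
Triangle base = 4 units, triangle height = 3 units, prism length L = 8.6 units
Formula: V = (1/2 * b * h_tri) * L
Cross-section area = 0.5 * 4 * 3 = 6
V = 6 * 8.6
V = 51.6
51.6 units^3


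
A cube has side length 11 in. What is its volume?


Shape: cube
Side s = 11 in
Formula: V = s^3
V = 11 * 11 * 11
V = 121 * 11
V = 1331
1331 in^3


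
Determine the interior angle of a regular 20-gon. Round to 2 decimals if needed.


Shape: regular icosagon (20 sides)
Formula: interior angle = (n - 2) * 180 / n
(n - 2) = 18
(n - 2) * 180 = 3240
angle = 3240 / 20
angle = 162
162 degrees


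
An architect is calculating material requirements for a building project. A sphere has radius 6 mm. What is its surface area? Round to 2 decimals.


Shape: sphere
Radius r = 6 mm
Formula: SA = 4 * pi * r^2
r^2 = 36
SA = 4 * pi * 36
SA = 144 * pi
SA = 452.39
452.39 mm^2


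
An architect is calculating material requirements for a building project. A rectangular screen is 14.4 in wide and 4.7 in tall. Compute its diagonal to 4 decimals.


Shape: rectangle (diagonal via Pythagoras)
Sides: 14.4 in and 4.7 in
Formula: d = sqrt(l^2 + w^2)
l^2 = 207.36, w^2 = 22.09
l^2 + w^2 = 229.45
d = sqrt(229.45)
d = 15.1476
15.1476 in


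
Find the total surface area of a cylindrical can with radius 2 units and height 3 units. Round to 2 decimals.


Shape: closed cylinder
Radius r = 2 units, Height h = 3 units
Formula: SA = 2*pi*r^2 + 2*pi*r*h = 2*pi*r*(r + h)
r + h = 5
2 * r * (r + h) = 2 * 2 * 5 = 20
SA = 20 * pi
SA = 62.83
62.83 units^2


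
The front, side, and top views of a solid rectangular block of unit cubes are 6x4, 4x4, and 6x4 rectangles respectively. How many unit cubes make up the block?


Orthographic views of a solid rectangular block:
Front view 6 x 4 -> length = 6, height = 4
Side view 4 x 4 -> width = 4, height = 4 (consistent)
Top view 6 x 4 -> confirms length = 6, width = 4
The block is 6 x 4 x 4.
Total unit cubes = 6 * 4 * 4 = 96
96 unit cubes


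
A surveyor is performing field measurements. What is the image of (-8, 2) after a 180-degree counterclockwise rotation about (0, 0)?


Transformation: rotation about the origin
Original point: (-8, 2)
Rule for 180 deg: (x, y) -> (-x, -y)
Apply: (-8, 2) -> (8, -2)
(8, -2)


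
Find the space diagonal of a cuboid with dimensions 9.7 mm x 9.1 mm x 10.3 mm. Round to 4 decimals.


Shape: rectangular box (space diagonal)
l = 9.7 mm, w = 9.1 mm, h = 10.3 mm
Visualize: the diagonal of the base, then a right triangle with that diagonal and the height.
Formula: d = sqrt(l^2 + w^2 + h^2)
l^2 + w^2 + h^2 = 94.09 + 82.81 + 106.09 = 282.99
d = sqrt(282.99)
d = 16.8223
16.8223 mm


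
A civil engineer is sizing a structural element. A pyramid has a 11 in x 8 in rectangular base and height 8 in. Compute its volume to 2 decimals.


Shape: rectangular pyramid
Base: 11 in x 8 in, Height h = 8 in
Formula: V = (1/3) * base_area * h
base_area = 11 * 8 = 88
base_area * h = 88 * 8 = 704
V = 704 / 3
V = 234.67
234.67 in^3


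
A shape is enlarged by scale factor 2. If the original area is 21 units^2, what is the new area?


Linear scale factor k = 2
Original area = 21 units^2
Rule: under a linear scaling by k, areas scale by k^2.
k^2 = 2^2 = 4
New area = 21 * 4
New area = 84
84 units^2


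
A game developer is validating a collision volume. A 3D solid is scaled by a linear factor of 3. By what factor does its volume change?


Linear scale factor k = 3
Rule: under a linear scaling by k, volumes scale by k^3.
k^3 = 3 * 3 * 3
k^3 = 9 * 3
k^3 = 27
Volume scales by a factor of 27.
27 (dimensionless)


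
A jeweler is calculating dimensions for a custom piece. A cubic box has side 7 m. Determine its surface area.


Shape: cube
Side s = 7 m
A cube has 6 square faces.
Formula: SA = 6 * s^2
s^2 = 49
SA = 6 * 49
SA = 294
294 m^2


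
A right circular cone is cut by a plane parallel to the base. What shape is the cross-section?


Solid: right circular cone
Cutting plane: parallel to the base
Visualize the intersection of the plane with the solid's surface.
The boundary of the cut region is a circle.
circle


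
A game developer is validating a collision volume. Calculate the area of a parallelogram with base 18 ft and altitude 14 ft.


Shape: parallelogram
Base b = 18 ft, Height h = 14 ft
Formula: A = b * h
A = 18 * 14
A = 252
252 ft^2


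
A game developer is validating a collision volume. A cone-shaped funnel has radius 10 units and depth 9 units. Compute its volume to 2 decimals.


Shape: cone
Radius r = 10 units, Height h = 9 units
Formula: V = (1/3) * pi * r^2 * h
r^2 = 100
pi * r^2 * h = pi * 100 * 9 = 900 * pi
V = 900 * pi / 3
V = 942.48
942.48 units^3


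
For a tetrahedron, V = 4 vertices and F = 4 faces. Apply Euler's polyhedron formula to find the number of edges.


Polyhedron: tetrahedron
Euler's formula for convex polyhedra: V - E + F = 2
Given: V = 4 vertices and F = 4 faces
Solve for E:
E = V + F - 2 = 4 + 4 - 2 = 6
6 edges


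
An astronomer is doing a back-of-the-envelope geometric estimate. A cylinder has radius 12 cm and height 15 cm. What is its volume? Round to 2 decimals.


Shape: cylinder
Radius r = 12 cm, Height h = 15 cm
Formula: V = pi * r^2 * h
r^2 = 144
V = pi * 144 * 15
V = 2160 * pi
V = 6785.84
6785.84 cm^3


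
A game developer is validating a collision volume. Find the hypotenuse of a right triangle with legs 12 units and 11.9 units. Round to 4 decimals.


Shape: right triangle
Legs a = 12 units, b = 11.9 units
Formula: c = sqrt(a^2 + b^2)
a^2 = 144, b^2 = 141.61
a^2 + b^2 = 285.61
c = sqrt(285.61)
c = 16.9
16.9 units


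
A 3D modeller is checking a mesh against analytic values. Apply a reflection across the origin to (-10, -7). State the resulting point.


Transformation: reflection
Original point: (-10, -7)
Rule for reflection through the origin: (x, y) -> (-x, -y)
Apply: (-10, -7) -> (10, 7)
(10, 7)


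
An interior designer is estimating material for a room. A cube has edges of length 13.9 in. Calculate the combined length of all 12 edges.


Shape: cube
Side s = 13.9 in
A cube has 12 edges, all equal.
Formula: total edge length = 12 * s
Total = 12 * 13.9
Total = 166.8
166.8 in


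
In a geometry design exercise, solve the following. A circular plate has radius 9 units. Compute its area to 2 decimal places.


Shape: circle
Radius r = 9 units
Formula: A = pi * r^2
r^2 = 9^2 = 81
A = pi * 81
A = 254.47
254.47 units^2


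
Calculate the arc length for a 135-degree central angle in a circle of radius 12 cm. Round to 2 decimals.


Shape: circular arc
Radius r = 12 cm, Angle = 135 degrees
Formula: L = (angle/360) * 2 * pi * r
2 * pi * r = 24 * pi
L = (135/360) * 24 * pi
L = 9 * pi
L = 28.27
28.27 cm


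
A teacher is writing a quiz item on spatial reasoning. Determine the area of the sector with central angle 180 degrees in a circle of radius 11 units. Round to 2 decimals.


Shape: circular sector
Radius r = 11 units, Angle = 180 degrees
Formula: A = (angle/360) * pi * r^2
r^2 = 121
Fraction of circle = 180/360
A = (180/360) * pi * 121
A = 60.5 * pi
A = 190.07
190.07 units^2


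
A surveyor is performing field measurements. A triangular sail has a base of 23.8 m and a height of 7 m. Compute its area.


Shape: triangle
Base b = 23.8 m, Height h = 7 m
Formula: A = (1/2) * b * h
A = 0.5 * 23.8 * 7
A = 0.5 * 166.6
A = 83.3
83.3 m^2


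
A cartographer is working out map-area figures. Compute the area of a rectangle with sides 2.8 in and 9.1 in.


Shape: rectangle
Length l = 2.8 in, Width w = 9.1 in
Formula: A = l * w
A = 2.8 * 9.1
A = 25.48
25.48 in^2


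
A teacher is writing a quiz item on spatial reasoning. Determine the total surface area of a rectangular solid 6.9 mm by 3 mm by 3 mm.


Shape: rectangular prism
l = 6.9 mm, w = 3 mm, h = 3 mm
Formula: SA = 2(lw + lh + wh)
lw = 20.7, lh = 20.7, wh = 9
lw + lh + wh = 50.4
SA = 2 * 50.4
SA = 100.8
100.8 mm^2


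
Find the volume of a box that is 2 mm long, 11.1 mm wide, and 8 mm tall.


Shape: rectangular prism
l = 2 mm, w = 11.1 mm, h = 8 mm
Formula: V = l * w * h
V = 2 * 11.1 * 8
V = 22.2 * 8
V = 177.6
177.6 mm^3


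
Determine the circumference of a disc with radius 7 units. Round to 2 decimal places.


Shape: circle
Radius r = 7 units
Formula: C = 2 * pi * r
C = 2 * pi * 7
C = 14 * pi
C = 43.98
43.98 units


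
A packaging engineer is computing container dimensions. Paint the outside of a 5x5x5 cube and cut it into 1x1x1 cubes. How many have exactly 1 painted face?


Large cube: 5 x 5 x 5, cut into unit cubes.
n = 5, so n - 2 = 3
Cubes with 1 painted face lie in the interior of each face.
A cube has 6 faces; each contributes (n - 2)^2 = 9 such cubes.
Count = 6 * 9 = 54
54 unit cubes


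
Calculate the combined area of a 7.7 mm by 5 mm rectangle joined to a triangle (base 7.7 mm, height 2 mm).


Composite shape: rectangle + triangle
Rectangle area = 7.7 * 5 = 38.5
Triangle area = 0.5 * 7.7 * 2 = 7.7
Total = 38.5 + 7.7
Total = 46.2
46.2 mm^2


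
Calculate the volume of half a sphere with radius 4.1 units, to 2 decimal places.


Shape: hemisphere (half of a sphere)
Radius r = 4.1 units
Formula: V = (1/2) * (4/3) * pi * r^3 = (2/3) * pi * r^3
r^3 = 68.921
(2/3) * 68.921 = 45.947333
V = 45.947333 * pi
V = 144.35
144.35 units^3


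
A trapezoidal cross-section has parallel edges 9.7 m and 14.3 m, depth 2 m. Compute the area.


Shape: trapezoid
Parallel sides a = 9.7 m, b = 14.3 m; Height h = 2 m
Formula: A = (a + b) * h / 2
a + b = 9.7 + 14.3 = 24
A = 24 * 2 / 2
A = 48 / 2
A = 24
24 m^2


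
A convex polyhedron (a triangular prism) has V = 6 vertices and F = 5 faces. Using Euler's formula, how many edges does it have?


Polyhedron: triangular prism
Euler's formula for convex polyhedra: V - E + F = 2
Given: V = 6 vertices and F = 5 faces
Solve for E:
E = V + F - 2 = 6 + 5 - 2 = 9
9 edges


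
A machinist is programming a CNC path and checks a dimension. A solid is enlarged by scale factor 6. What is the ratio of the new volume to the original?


Linear scale factor k = 6
Rule: under a linear scaling by k, volumes scale by k^3.
k^3 = 6 * 6 * 6
k^3 = 36 * 6
k^3 = 216
Volume scales by a factor of 216.
216 (dimensionless)


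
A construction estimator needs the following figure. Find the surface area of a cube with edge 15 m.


Shape: cube
Side s = 15 m
A cube has 6 square faces.
Formula: SA = 6 * s^2
s^2 = 225
SA = 6 * 225
SA = 1350
1350 m^2


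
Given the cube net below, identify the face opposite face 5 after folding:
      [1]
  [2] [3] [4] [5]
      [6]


Net: cross layout. Take square 3 as the base (bottom).
Fold the four squares in the horizontal row up around 3: 2 -> left, 4 -> right, 5 wraps to the top.
Fold 1 and 6 up from 3: 1 -> back, 6 -> front.
Opposite pairs are therefore: (1, 6), (2, 4), (3, 5).
Face 5 is opposite face 3.
face 3


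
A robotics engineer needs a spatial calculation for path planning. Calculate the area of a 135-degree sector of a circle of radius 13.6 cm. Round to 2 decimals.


Shape: circular sector
Radius r = 13.6 cm, Angle = 135 degrees
Formula: A = (angle/360) * pi * r^2
r^2 = 184.96
Fraction of circle = 135/360
A = (135/360) * pi * 184.96
A = 69.36 * pi
A = 217.9
217.9 cm^2


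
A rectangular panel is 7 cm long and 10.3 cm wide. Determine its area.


Shape: rectangle
Length l = 7 cm, Width w = 10.3 cm
Formula: A = l * w
A = 7 * 10.3
A = 72.1
72.1 cm^2


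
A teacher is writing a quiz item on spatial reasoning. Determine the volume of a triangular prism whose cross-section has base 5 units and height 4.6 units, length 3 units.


Shape: triangular prism
Triangle base = 5 units, triangle height = 4.6 units, prism length L = 3 units
Formula: V = (1/2 * b * h_tri) * L
Cross-section area = 0.5 * 5 * 4.6 = 11.5
V = 11.5 * 3
V = 34.5
34.5 units^3


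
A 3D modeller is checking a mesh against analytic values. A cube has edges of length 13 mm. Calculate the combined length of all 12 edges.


Shape: cube
Side s = 13 mm
A cube has 12 edges, all equal.
Formula: total edge length = 12 * s
Total = 12 * 13
Total = 156
156 mm


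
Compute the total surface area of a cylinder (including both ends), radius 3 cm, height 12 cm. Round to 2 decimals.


Shape: closed cylinder
Radius r = 3 cm, Height h = 12 cm
Formula: SA = 2*pi*r^2 + 2*pi*r*h = 2*pi*r*(r + h)
r + h = 15
2 * r * (r + h) = 2 * 3 * 15 = 90
SA = 90 * pi
SA = 282.74
282.74 cm^2


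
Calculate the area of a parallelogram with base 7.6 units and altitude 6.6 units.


Shape: parallelogram
Base b = 7.6 units, Height h = 6.6 units
Formula: A = b * h
A = 7.6 * 6.6
A = 50.16
50.16 units^2


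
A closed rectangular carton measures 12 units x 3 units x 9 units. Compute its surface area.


Shape: rectangular prism
l = 12 units, w = 3 units, h = 9 units
Formula: SA = 2(lw + lh + wh)
lw = 36, lh = 108, wh = 27
lw + lh + wh = 171
SA = 2 * 171
SA = 342
342 units^2


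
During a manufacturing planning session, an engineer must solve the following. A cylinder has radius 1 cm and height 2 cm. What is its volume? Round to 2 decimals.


Shape: cylinder
Radius r = 1 cm, Height h = 2 cm
Formula: V = pi * r^2 * h
r^2 = 1
V = pi * 1 * 2
V = 2 * pi
V = 6.28
6.28 cm^3


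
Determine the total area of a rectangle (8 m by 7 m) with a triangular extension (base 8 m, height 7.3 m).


Composite shape: rectangle + triangle
Rectangle area = 8 * 7 = 56
Triangle area = 0.5 * 8 * 7.3 = 29.2
Total = 56 + 29.2
Total = 85.2
85.2 m^2


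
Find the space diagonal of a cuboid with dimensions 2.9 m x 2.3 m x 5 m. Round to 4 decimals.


Shape: rectangular box (space diagonal)
l = 2.9 m, w = 2.3 m, h = 5 m
Visualize: the diagonal of the base, then a right triangle with that diagonal and the height.
Formula: d = sqrt(l^2 + w^2 + h^2)
l^2 + w^2 + h^2 = 8.41 + 5.29 + 25 = 38.7
d = sqrt(38.7)
d = 6.2209
6.2209 m


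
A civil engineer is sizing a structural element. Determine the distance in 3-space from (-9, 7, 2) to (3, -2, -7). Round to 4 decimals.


3D distance between two points
P1 = (-9, 7, 2), P2 = (3, -2, -7)
Formula: d = sqrt((x2-x1)^2 + (y2-y1)^2 + (z2-z1)^2)
dx = 3 - -9 = 12
dy = -2 - 7 = -9
dz = -7 - 2 = -9
dx^2 + dy^2 + dz^2 = 144 + 81 + 81 = 306
d = sqrt(306)
d = 17.4929
17.4929 units


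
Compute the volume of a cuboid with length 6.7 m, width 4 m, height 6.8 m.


Shape: rectangular prism
l = 6.7 m, w = 4 m, h = 6.8 m
Formula: V = l * w * h
V = 6.7 * 4 * 6.8
V = 26.8 * 6.8
V = 182.24
182.24 m^3


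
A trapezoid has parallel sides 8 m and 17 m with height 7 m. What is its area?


Shape: trapezoid
Parallel sides a = 8 m, b = 17 m; Height h = 7 m
Formula: A = (a + b) * h / 2
a + b = 8 + 17 = 25
A = 25 * 7 / 2
A = 175 / 2
A = 87.5
87.5 m^2


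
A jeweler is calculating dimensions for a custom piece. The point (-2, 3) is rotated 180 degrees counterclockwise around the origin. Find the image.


Transformation: rotation about the origin
Original point: (-2, 3)
Rule for 180 deg: (x, y) -> (-x, -y)
Apply: (-2, 3) -> (2, -3)
(2, -3)


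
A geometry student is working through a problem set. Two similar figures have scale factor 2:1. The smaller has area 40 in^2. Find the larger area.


Linear scale factor k = 2
Original area = 40 in^2
Rule: under a linear scaling by k, areas scale by k^2.
k^2 = 2^2 = 4
New area = 40 * 4
New area = 160
160 in^2


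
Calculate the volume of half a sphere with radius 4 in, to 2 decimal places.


Shape: hemisphere (half of a sphere)
Radius r = 4 in
Formula: V = (1/2) * (4/3) * pi * r^3 = (2/3) * pi * r^3
r^3 = 64
(2/3) * 64 = 42.666667
V = 42.666667 * pi
V = 134.04
134.04 in^3


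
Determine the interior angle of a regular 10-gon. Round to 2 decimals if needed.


Shape: regular decagon (10 sides)
Formula: interior angle = (n - 2) * 180 / n
(n - 2) = 8
(n - 2) * 180 = 1440
angle = 1440 / 10
angle = 144
144 degrees


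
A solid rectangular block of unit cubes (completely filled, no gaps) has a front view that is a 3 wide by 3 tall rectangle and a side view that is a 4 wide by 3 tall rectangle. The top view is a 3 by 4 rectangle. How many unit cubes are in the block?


Orthographic views of a solid rectangular block:
Front view 3 x 3 -> length = 3, height = 3
Side view 4 x 3 -> width = 4, height = 3 (consistent)
Top view 3 x 4 -> confirms length = 3, width = 4
The block is 3 x 4 x 3.
Total unit cubes = 3 * 4 * 3 = 36
36 unit cubes


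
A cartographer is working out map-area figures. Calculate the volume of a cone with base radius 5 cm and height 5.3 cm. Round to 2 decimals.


Shape: cone
Radius r = 5 cm, Height h = 5.3 cm
Formula: V = (1/3) * pi * r^2 * h
r^2 = 25
pi * r^2 * h = pi * 25 * 5.3 = 132.5 * pi
V = 132.5 * pi / 3
V = 138.75
138.75 cm^3


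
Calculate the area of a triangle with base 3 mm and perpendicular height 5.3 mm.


Shape: triangle
Base b = 3 mm, Height h = 5.3 mm
Formula: A = (1/2) * b * h
A = 0.5 * 3 * 5.3
A = 0.5 * 15.9
A = 7.95
7.95 mm^2


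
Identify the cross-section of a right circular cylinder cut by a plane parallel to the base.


Solid: right circular cylinder
Cutting plane: parallel to the base
Visualize the intersection of the plane with the solid's surface.
The boundary of the cut region is a circle.
circle


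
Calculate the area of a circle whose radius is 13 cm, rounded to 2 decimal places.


Shape: circle
Radius r = 13 cm
Formula: A = pi * r^2
r^2 = 13^2 = 169
A = pi * 169
A = 530.93
530.93 cm^2


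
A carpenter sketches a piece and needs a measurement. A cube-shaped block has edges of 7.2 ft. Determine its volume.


Shape: cube
Side s = 7.2 ft
Formula: V = s^3
V = 7.2 * 7.2 * 7.2
V = 51.84 * 7.2
V = 373.248
373.248 ft^3


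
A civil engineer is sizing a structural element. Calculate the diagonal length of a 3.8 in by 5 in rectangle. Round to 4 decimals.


Shape: rectangle (diagonal via Pythagoras)
Sides: 3.8 in and 5 in
Formula: d = sqrt(l^2 + w^2)
l^2 = 14.44, w^2 = 25
l^2 + w^2 = 39.44
d = sqrt(39.44)
d = 6.2801
6.2801 in


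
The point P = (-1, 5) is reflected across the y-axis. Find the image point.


Transformation: reflection
Original point: (-1, 5)
Rule for reflection over the y-axis: (x, y) -> (-x, y)
Apply: (-1, 5) -> (1, 5)
(1, 5)


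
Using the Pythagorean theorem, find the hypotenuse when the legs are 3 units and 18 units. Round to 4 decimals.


Shape: right triangle
Legs a = 3 units, b = 18 units
Formula: c = sqrt(a^2 + b^2)
a^2 = 9, b^2 = 324
a^2 + b^2 = 333
c = sqrt(333)
c = 18.2483
18.2483 units


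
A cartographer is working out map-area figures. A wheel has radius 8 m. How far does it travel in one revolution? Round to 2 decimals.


Shape: circle
Radius r = 8 m
Formula: C = 2 * pi * r
C = 2 * pi * 8
C = 16 * pi
C = 50.27
50.27 m


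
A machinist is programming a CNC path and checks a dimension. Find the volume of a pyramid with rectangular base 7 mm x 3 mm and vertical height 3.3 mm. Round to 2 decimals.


Shape: rectangular pyramid
Base: 7 mm x 3 mm, Height h = 3.3 mm
Formula: V = (1/3) * base_area * h
base_area = 7 * 3 = 21
base_area * h = 21 * 3.3 = 69.3
V = 69.3 / 3
V = 23.1
23.1 mm^3


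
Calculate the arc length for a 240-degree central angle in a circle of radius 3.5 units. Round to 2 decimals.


Shape: circular arc
Radius r = 3.5 units, Angle = 240 degrees
Formula: L = (angle/360) * 2 * pi * r
2 * pi * r = 7 * pi
L = (240/360) * 7 * pi
L = 4.666667 * pi
L = 14.66
14.66 units


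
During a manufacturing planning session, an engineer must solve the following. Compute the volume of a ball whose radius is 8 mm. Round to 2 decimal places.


Shape: sphere
Radius r = 8 mm
Formula: V = (4/3) * pi * r^3
r^3 = 512
(4/3) * 512 = 682.666667
V = 682.666667 * pi
V = 2144.66
2144.66 mm^3


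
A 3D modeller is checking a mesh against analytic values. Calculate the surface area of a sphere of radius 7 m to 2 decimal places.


Shape: sphere
Radius r = 7 m
Formula: SA = 4 * pi * r^2
r^2 = 49
SA = 4 * pi * 49
SA = 196 * pi
SA = 615.75
615.75 m^2


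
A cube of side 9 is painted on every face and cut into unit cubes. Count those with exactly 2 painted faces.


Large cube: 9 x 9 x 9, cut into unit cubes.
n = 9, so n - 2 = 7
Cubes with 2 painted faces lie along the edges, excluding corners.
A cube has 12 edges; each contributes (n - 2) = 7 such cubes.
Count = 12 * 7 = 84
84 unit cubes


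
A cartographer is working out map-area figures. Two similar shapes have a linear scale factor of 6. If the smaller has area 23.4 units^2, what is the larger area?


Linear scale factor k = 6
Original area = 23.4 units^2
Rule: under a linear scaling by k, areas scale by k^2.
k^2 = 6^2 = 36
New area = 23.4 * 36
New area = 842.4
842.4 units^2


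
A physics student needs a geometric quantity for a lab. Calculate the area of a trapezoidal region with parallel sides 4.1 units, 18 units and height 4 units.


Shape: trapezoid
Parallel sides a = 4.1 units, b = 18 units; Height h = 4 units
Formula: A = (a + b) * h / 2
a + b = 4.1 + 18 = 22.1
A = 22.1 * 4 / 2
A = 88.4 / 2
A = 44.2
44.2 units^2


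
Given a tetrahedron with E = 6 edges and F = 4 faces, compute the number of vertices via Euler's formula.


Polyhedron: tetrahedron
Euler's formula for convex polyhedra: V - E + F = 2
Given: E = 6 edges and F = 4 faces
Solve for V:
V = 2 + E - F = 2 + 6 - 4 = 4
4 vertices


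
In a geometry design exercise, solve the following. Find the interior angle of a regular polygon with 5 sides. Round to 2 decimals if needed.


Shape: regular pentagon (5 sides)
Formula: interior angle = (n - 2) * 180 / n
(n - 2) = 3
(n - 2) * 180 = 540
angle = 540 / 5
angle = 108
108 degrees


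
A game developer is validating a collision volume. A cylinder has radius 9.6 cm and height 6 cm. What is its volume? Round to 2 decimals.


Shape: cylinder
Radius r = 9.6 cm, Height h = 6 cm
Formula: V = pi * r^2 * h
r^2 = 92.16
V = pi * 92.16 * 6
V = 552.96 * pi
V = 1737.18
1737.18 cm^3


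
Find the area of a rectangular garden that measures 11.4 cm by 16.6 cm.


Shape: rectangle
Length l = 11.4 cm, Width w = 16.6 cm
Formula: A = l * w
A = 11.4 * 16.6
A = 189.24
189.24 cm^2


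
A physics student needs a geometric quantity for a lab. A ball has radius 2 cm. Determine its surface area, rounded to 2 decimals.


Shape: sphere
Radius r = 2 cm
Formula: SA = 4 * pi * r^2
r^2 = 4
SA = 4 * pi * 4
SA = 16 * pi
SA = 50.27
50.27 cm^2


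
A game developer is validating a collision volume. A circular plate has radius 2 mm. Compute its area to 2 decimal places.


Shape: circle
Radius r = 2 mm
Formula: A = pi * r^2
r^2 = 2^2 = 4
A = pi * 4
A = 12.57
12.57 mm^2


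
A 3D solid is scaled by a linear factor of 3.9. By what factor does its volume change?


Linear scale factor k = 3.9
Rule: under a linear scaling by k, volumes scale by k^3.
k^3 = 3.9 * 3.9 * 3.9
k^3 = 15.21 * 3.9
k^3 = 59.319
Volume scales by a factor of 59.319.
59.319 (dimensionless)


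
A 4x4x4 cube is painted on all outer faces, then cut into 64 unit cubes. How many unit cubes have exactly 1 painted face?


Large cube: 4 x 4 x 4, cut into unit cubes.
n = 4, so n - 2 = 2
Cubes with 1 painted face lie in the interior of each face.
A cube has 6 faces; each contributes (n - 2)^2 = 4 such cubes.
Count = 6 * 4 = 24
24 unit cubes


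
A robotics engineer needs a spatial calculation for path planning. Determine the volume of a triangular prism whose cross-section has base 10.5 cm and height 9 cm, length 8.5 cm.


Shape: triangular prism
Triangle base = 10.5 cm, triangle height = 9 cm, prism length L = 8.5 cm
Formula: V = (1/2 * b * h_tri) * L
Cross-section area = 0.5 * 10.5 * 9 = 47.25
V = 47.25 * 8.5
V = 401.625
401.625 cm^3


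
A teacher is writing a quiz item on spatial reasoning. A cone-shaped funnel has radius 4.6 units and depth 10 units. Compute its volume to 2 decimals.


Shape: cone
Radius r = 4.6 units, Height h = 10 units
Formula: V = (1/3) * pi * r^2 * h
r^2 = 21.16
pi * r^2 * h = pi * 21.16 * 10 = 211.6 * pi
V = 211.6 * pi / 3
V = 221.59
221.59 units^3


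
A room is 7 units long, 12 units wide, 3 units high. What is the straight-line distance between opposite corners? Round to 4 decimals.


Shape: rectangular box (space diagonal)
l = 7 units, w = 12 units, h = 3 units
Visualize: the diagonal of the base, then a right triangle with that diagonal and the height.
Formula: d = sqrt(l^2 + w^2 + h^2)
l^2 + w^2 + h^2 = 49 + 144 + 9 = 202
d = sqrt(202)
d = 14.2127
14.2127 units


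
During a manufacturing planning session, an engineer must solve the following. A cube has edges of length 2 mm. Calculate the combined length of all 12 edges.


Shape: cube
Side s = 2 mm
A cube has 12 edges, all equal.
Formula: total edge length = 12 * s
Total = 12 * 2
Total = 24
24 mm


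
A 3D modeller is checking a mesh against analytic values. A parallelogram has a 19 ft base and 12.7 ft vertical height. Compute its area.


Shape: parallelogram
Base b = 19 ft, Height h = 12.7 ft
Formula: A = b * h
A = 19 * 12.7
A = 241.3
241.3 ft^2


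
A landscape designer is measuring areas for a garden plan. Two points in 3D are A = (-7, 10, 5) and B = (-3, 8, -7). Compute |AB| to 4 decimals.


3D distance between two points
P1 = (-7, 10, 5), P2 = (-3, 8, -7)
Formula: d = sqrt((x2-x1)^2 + (y2-y1)^2 + (z2-z1)^2)
dx = -3 - -7 = 4
dy = 8 - 10 = -2
dz = -7 - 5 = -12
dx^2 + dy^2 + dz^2 = 16 + 4 + 144 = 164
d = sqrt(164)
d = 12.8062
12.8062 units


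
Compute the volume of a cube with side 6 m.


Shape: cube
Side s = 6 m
Formula: V = s^3
V = 6 * 6 * 6
V = 36 * 6
V = 216
216 m^3


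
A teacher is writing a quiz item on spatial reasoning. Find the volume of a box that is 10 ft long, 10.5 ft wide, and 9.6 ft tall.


Shape: rectangular prism
l = 10 ft, w = 10.5 ft, h = 9.6 ft
Formula: V = l * w * h
V = 10 * 10.5 * 9.6
V = 105 * 9.6
V = 1008
1008 ft^3


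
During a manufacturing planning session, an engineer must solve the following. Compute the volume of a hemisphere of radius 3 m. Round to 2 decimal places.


Shape: hemisphere (half of a sphere)
Radius r = 3 m
Formula: V = (1/2) * (4/3) * pi * r^3 = (2/3) * pi * r^3
r^3 = 27
(2/3) * 27 = 18
V = 18 * pi
V = 56.55
56.55 m^3


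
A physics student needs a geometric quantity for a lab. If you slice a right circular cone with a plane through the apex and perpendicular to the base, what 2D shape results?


Solid: right circular cone
Cutting plane: through the apex and perpendicular to the base
Visualize the intersection of the plane with the solid's surface.
The boundary of the cut region is a isosceles triangle.
isosceles triangle


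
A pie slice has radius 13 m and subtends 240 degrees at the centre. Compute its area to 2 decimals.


Shape: circular sector
Radius r = 13 m, Angle = 240 degrees
Formula: A = (angle/360) * pi * r^2
r^2 = 169
Fraction of circle = 240/360
A = (240/360) * pi * 169
A = 112.666667 * pi
A = 353.95
353.95 m^2
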